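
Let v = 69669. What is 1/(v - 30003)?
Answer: 1/39666 ≈ 2.5210e-5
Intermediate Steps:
1/(v - 30003) = 1/(69669 - 30003) = 1/39666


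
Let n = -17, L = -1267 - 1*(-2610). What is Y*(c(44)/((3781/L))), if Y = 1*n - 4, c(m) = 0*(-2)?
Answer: 0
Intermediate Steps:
c(m) = 0
L = 1343 (L = -1267 + 2610 = 1343)
Y = -21 (Y = 1*(-17) - 4 = -17 - 4 = -21)
Y*(c(44)/((3781/L))) = -0/(3781/1343) = -0/(3781*(1/1343)) = -0/3781/1343 = -0*1343/3781 = -21*0 = 0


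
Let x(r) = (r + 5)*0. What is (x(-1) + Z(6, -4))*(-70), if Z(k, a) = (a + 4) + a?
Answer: 280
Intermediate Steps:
Z(k, a) = 4 + 2*a (Z(k, a) = (4 + a) + a = 4 + 2*a)
x(r) = 0 (x(r) = (5 + r)*0 = 0)
(x(-1) + Z(6, -4))*(-70) = (0 + (4 + 2*(-4)))*(-70) = (0 + (4 - 8))*(-70) = (0 - 4)*(-70) = -4*(-70) = 280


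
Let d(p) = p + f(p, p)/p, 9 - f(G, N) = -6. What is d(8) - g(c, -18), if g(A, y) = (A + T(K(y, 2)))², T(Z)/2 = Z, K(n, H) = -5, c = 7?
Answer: 7/8 ≈ 0.87500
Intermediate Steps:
f(G, N) = 15 (f(G, N) = 9 - 1*(-6) = 9 + 6 = 15)
T(Z) = 2*Z
g(A, y) = (-10 + A)² (g(A, y) = (A + 2*(-5))² = (A - 10)² = (-10 + A)²)
d(p) = p + 15/p
d(8) - g(c, -18) = (8 + 15/8) - (-10 + 7)² = (8 + 15*(⅛)) - 1*(-3)² = (8 + 15/8) - 1*9 = 79/8 - 9 = 7/8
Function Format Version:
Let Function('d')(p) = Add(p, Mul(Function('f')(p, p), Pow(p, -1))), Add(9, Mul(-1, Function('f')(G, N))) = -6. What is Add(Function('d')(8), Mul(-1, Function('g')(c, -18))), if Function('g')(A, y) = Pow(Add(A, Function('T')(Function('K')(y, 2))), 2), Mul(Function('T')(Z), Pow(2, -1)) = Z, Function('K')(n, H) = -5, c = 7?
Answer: Rational(7, 8) ≈ 0.87500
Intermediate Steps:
Function('f')(G, N) = 15 (Function('f')(G, N) = Add(9, Mul(-1, -6)) = Add(9, 6) = 15)
Function('T')(Z) = Mul(2, Z)
Function('g')(A, y) = Pow(Add(-10, A), 2) (Function('g')(A, y) = Pow(Add(A, Mul(2, -5)), 2) = Pow(Add(A, -10), 2) = Pow(Add(-10, A), 2))
Function('d')(p) = Add(p, Mul(15, Pow(p, -1)))
Add(Function('d')(8), Mul(-1, Function('g')(c, -18))) = Add(Add(8, Mul(15, Pow(8, -1))), Mul(-1, Pow(Add(-10, 7), 2))) = Add(Add(8, Mul(15, Rational(1, 8))), Mul(-1, Pow(-3, 2))) = Add(Add(8, Rational(15, 8)), Mul(-1, 9)) = Add(Rational(79, 8), -9) = Rational(7, 8)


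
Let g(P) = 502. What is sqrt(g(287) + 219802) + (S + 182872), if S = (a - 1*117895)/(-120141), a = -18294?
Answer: 21970561141/120141 + 28*sqrt(281) ≈ 1.8334e+5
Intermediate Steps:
S = 136189/120141 (S = (-18294 - 1*117895)/(-120141) = (-18294 - 117895)*(-1/120141) = -136189*(-1/120141) = 136189/120141 ≈ 1.1336)
sqrt(g(287) + 219802) + (S + 182872) = sqrt(502 + 219802) + (136189/120141 + 182872) = sqrt(220304) + 21970561141/120141 = 28*sqrt(281) + 21970561141/120141 = 21970561141/120141 + 28*sqrt(281)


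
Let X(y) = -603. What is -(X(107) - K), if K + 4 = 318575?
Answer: 319174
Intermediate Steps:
K = 318571 (K = -4 + 318575 = 318571)
-(X(107) - K) = -(-603 - 1*318571) = -(-603 - 318571) = -1*(-319174) = 319174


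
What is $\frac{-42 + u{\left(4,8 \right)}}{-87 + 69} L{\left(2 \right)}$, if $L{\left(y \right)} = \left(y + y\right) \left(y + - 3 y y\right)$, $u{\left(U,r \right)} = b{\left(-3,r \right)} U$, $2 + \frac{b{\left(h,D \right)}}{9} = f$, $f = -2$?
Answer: $- \frac{1240}{3} \approx -413.33$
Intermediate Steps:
$b{\left(h,D \right)} = -36$ ($b{\left(h,D \right)} = -18 + 9 \left(-2\right) = -18 - 18 = -36$)
$u{\left(U,r \right)} = - 36 U$
$L{\left(y \right)} = 2 y \left(y - 3 y^{2}\right)$
$\frac{-42 + u{\left(4,8 \right)}}{-87 + 69} L{\left(2 \right)} = \frac{-42 - 144}{-87 + 69} \cdot 2^{2} \left(2 - 12\right) = \frac{-42 - 144}{-18} \cdot 4 \left(2 - 12\right) = \left(-186\right) \left(- \frac{1}{18}\right) 4 \left(-10\right) = \frac{31}{3} \left(-40\right) = - \frac{1240}{3}$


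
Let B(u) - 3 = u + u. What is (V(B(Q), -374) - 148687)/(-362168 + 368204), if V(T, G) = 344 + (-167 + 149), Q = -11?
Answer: -148361/6036 ≈ -24.579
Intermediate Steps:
B(u) = 3 + 2*u (B(u) = 3 + (u + u) = 3 + 2*u)
V(T, G) = 326 (V(T, G) = 344 - 18 = 326)
(V(B(Q), -374) - 148687)/(-362168 + 368204) = (326 - 148687)/(-362168 + 368204) = -148361/6036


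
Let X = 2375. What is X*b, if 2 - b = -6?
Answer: 19000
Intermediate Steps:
b = 8 (b = 2 - 1*(-6) = 2 + 6 = 8)
X*b = 2375*8 = 19000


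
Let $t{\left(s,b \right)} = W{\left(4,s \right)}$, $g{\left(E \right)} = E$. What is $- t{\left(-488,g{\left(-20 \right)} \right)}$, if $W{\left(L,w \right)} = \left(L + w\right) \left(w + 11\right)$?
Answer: $-230868$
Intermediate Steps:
$W{\left(L,w \right)} = \left(11 + w\right) \left(L + w\right)$ ($W{\left(L,w \right)} = \left(L + w\right) \left(11 + w\right) = \left(11 + w\right) \left(L + w\right)$)
$t{\left(s,b \right)} = 44 + s^{2} + 15 s$ ($t{\left(s,b \right)} = s^{2} + 11 \cdot 4 + 11 s + 4 s = s^{2} + 44 + 11 s + 4 s = 44 + s^{2} + 15 s$)
$- t{\left(-488,g{\left(-20 \right)} \right)} = - (44 + \left(-488\right)^{2} + 15 \left(-488\right)) = - (44 + 238144 - 7320) = \left(-1\right) 230868 = -230868$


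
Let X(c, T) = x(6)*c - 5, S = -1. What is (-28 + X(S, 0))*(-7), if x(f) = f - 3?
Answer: 252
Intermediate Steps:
x(f) = -3 + f
X(c, T) = -5 + 3*c (X(c, T) = (-3 + 6)*c - 5 = 3*c - 5 = -5 + 3*c)
(-28 + X(S, 0))*(-7) = (-28 + (-5 + 3*(-1)))*(-7) = (-28 + (-5 - 3))*(-7) = (-28 - 8)*(-7) = -36*(-7) = 252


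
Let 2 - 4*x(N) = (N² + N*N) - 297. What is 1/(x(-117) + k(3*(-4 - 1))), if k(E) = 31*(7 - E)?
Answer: -4/24351 ≈ -0.00016426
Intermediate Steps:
x(N) = 299/4 - N²/2 (x(N) = ½ - ((N² + N*N) - 297)/4 = ½ - ((N² + N²) - 297)/4 = ½ - (2*N² - 297)/4 = ½ - (-297 + 2*N²)/4 = ½ + (297/4 - N²/2) = 299/4 - N²/2)
k(E) = 217 - 31*E
1/(x(-117) + k(3*(-4 - 1))) = 1/((299/4 - ½*(-117)²) + (217 - 93*(-4 - 1))) = 1/((299/4 - ½*13689) + (217 - 93*(-5))) = 1/((299/4 - 13689/2) + (217 - 31*(-15))) = 1/(-27079/4 + (217 + 465)) = 1/(-27079/4 + 682) = 1/(-24351/4) = -4/24351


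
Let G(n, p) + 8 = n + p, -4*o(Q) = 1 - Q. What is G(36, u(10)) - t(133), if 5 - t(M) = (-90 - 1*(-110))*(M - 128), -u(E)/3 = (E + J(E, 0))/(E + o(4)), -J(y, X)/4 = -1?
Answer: 5121/43 ≈ 119.09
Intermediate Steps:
J(y, X) = 4 (J(y, X) = -4*(-1) = 4)
o(Q) = -¼ + Q/4 (o(Q) = -(1 - Q)/4 = -¼ + Q/4)
u(E) = -3*(4 + E)/(¾ + E) (u(E) = -3*(E + 4)/(E + (-¼ + (¼)*4)) = -3*(4 + E)/(E + (-¼ + 1)) = -3*(4 + E)/(E + ¾) = -3*(4 + E)/(¾ + E))
t(M) = 2565 - 20*M (t(M) = 5 - (-90 - 1*(-110))*(M - 128) = 5 - (-90 + 110)*(-128 + M) = 5 - 20*(-128 + M) = 5 - (-2560 + 20*M) = 5 + (2560 - 20*M) = 2565 - 20*M)
G(n, p) = -8 + n + p (G(n, p) = -8 + (n + p) = -8 + n + p)
G(36, u(10)) - t(133) = (-8 + 36 + 12*(-4 - 1*10)/(3 + 4*10)) - (2565 - 20*133) = (-8 + 36 + 12*(-4 - 10)/(3 + 40)) - (2565 - 2660) = (-8 + 36 + 12*(-14)/43) - 1*(-95) = (-8 + 36 + 12*(1/43)*(-14)) + 95 = (-8 + 36 - 168/43) + 95 = 1036/43 + 95 = 5121/43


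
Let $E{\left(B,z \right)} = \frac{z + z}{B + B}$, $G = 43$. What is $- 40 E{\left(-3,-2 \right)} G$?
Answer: $- \frac{3440}{3} \approx -1146.7$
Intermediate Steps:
$E{\left(B,z \right)} = \frac{z}{B}$ ($E{\left(B,z \right)} = \frac{2 z}{2 B} = 2 z \frac{1}{2 B} = \frac{z}{B}$)
$- 40 E{\left(-3,-2 \right)} G = - 40 \left(- \frac{2}{-3}\right) 43 = - 40 \left(\left(-2\right) \left(- \frac{1}{3}\right)\right) 43 = \left(-40\right) \frac{2}{3} \cdot 43 = \left(- \frac{80}{3}\right) 43 = - \frac{3440}{3}$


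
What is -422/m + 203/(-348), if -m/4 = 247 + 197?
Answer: -307/888 ≈ -0.34572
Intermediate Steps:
m = -1776 (m = -4*(247 + 197) = -4*444 = -1776)
-422/m + 203/(-348) = -422/(-1776) + 203/(-348) = -422*(-1/1776) + 203*(-1/348) = 211/888 - 7/12 = -307/888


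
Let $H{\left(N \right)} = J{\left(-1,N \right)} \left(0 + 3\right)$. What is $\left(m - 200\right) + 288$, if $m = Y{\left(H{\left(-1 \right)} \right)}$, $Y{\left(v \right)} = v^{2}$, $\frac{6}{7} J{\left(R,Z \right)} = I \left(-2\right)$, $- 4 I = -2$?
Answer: $\frac{401}{4} \approx 100.25$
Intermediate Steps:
$I = \frac{1}{2}$ ($I = \left(- \frac{1}{4}\right) \left(-2\right) = \frac{1}{2} \approx 0.5$)
$J{\left(R,Z \right)} = - \frac{7}{6}$ ($J{\left(R,Z \right)} = \frac{7 \cdot \frac{1}{2} \left(-2\right)}{6} = \frac{7}{6} \left(-1\right) = - \frac{7}{6}$)
$H{\left(N \right)} = - \frac{7}{2}$ ($H{\left(N \right)} = - \frac{7 \left(0 + 3\right)}{6} = \left(- \frac{7}{6}\right) 3 = - \frac{7}{2}$)
$m = \frac{49}{4}$ ($m = \left(- \frac{7}{2}\right)^{2} = \frac{49}{4} \approx 12.25$)
$\left(m - 200\right) + 288 = \left(\frac{49}{4} - 200\right) + 288 = - \frac{751}{4} + 288 = \frac{401}{4}$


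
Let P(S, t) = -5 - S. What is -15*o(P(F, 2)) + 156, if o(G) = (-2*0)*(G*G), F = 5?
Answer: 156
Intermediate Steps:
o(G) = 0 (o(G) = 0*G**2 = 0)
-15*o(P(F, 2)) + 156 = -15*0 + 156 = 0 + 156 = 156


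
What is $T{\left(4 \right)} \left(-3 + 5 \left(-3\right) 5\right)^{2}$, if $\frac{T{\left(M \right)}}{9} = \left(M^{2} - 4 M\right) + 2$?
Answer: $109512$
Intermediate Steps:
$T{\left(M \right)} = 18 - 36 M + 9 M^{2}$ ($T{\left(M \right)} = 9 \left(\left(M^{2} - 4 M\right) + 2\right) = 9 \left(2 + M^{2} - 4 M\right) = 18 - 36 M + 9 M^{2}$)
$T{\left(4 \right)} \left(-3 + 5 \left(-3\right) 5\right)^{2} = \left(18 - 144 + 9 \cdot 4^{2}\right) \left(-3 + 5 \left(-3\right) 5\right)^{2} = \left(18 - 144 + 9 \cdot 16\right) \left(-3 - 75\right)^{2} = \left(18 - 144 + 144\right) \left(-3 - 75\right)^{2} = 18 \left(-78\right)^{2} = 18 \cdot 6084 = 109512$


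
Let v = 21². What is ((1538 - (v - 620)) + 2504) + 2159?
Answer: 6380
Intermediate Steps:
v = 441
((1538 - (v - 620)) + 2504) + 2159 = ((1538 - (441 - 620)) + 2504) + 2159 = ((1538 - 1*(-179)) + 2504) + 2159 = ((1538 + 179) + 2504) + 2159 = (1717 + 2504) + 2159 = 4221 + 2159 = 6380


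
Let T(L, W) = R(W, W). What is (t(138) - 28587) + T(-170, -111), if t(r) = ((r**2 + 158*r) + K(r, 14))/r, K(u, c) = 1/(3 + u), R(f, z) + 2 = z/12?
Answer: -1101410359/38916 ≈ -28302.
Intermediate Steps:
R(f, z) = -2 + z/12
T(L, W) = -2 + W/12
t(r) = (r**2 + 1/(3 + r) + 158*r)/r (t(r) = ((r**2 + 158*r) + 1/(3 + r))/r = (r**2 + 1/(3 + r) + 158*r)/r)
(t(138) - 28587) + T(-170, -111) = ((1 + 138*(3 + 138)*(158 + 138))/(138*(3 + 138)) - 28587) + (-2 + (1/12)*(-111)) = ((1/138)*(1 + 138*141*296)/141 - 28587) + (-2 - 37/4) = ((1/138)*(1/141)*(1 + 5759568) - 28587) - 45/4 = ((1/138)*(1/141)*5759569 - 28587) - 45/4 = (5759569/19458 - 28587) - 45/4 = -550486277/19458 - 45/4 = -1101410359/38916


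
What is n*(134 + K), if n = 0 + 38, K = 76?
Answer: 7980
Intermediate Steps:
n = 38
n*(134 + K) = 38*(134 + 76) = 38*210 = 7980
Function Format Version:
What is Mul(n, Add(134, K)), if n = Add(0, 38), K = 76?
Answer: 7980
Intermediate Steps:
n = 38
Mul(n, Add(134, K)) = Mul(38, Add(134, 76)) = Mul(38, 210) = 7980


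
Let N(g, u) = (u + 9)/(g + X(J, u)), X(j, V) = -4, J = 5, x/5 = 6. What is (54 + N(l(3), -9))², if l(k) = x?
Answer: 2916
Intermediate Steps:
x = 30 (x = 5*6 = 30)
l(k) = 30
N(g, u) = (9 + u)/(-4 + g) (N(g, u) = (u + 9)/(g - 4) = (9 + u)/(-4 + g))
(54 + N(l(3), -9))² = (54 + (9 - 9)/(-4 + 30))² = (54 + 0/26)² = (54 + (1/26)*0)² = (54 + 0)² = 54² = 2916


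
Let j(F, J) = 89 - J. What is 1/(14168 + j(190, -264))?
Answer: 1/14521 ≈ 6.8866e-5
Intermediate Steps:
1/(14168 + j(190, -264)) = 1/(14168 + (89 - 1*(-264))) = 1/(14168 + (89 + 264)) = 1/(14168 + 353) = 1/14521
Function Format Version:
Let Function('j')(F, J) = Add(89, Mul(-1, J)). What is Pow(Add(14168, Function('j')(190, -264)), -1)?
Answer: Rational(1, 14521) ≈ 6.8866e-5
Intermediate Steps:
Pow(Add(14168, Function('j')(190, -264)), -1) = Pow(Add(14168, Add(89, Mul(-1, -264))), -1) = Pow(Add(14168, Add(89, 264)), -1) = Pow(Add(14168, 353), -1) = Pow(14521, -1) = Rational(1, 14521)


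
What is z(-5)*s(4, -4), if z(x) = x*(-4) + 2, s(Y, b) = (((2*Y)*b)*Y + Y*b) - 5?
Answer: -3278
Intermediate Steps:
s(Y, b) = -5 + Y*b + 2*b*Y² (s(Y, b) = ((2*Y*b)*Y + Y*b) - 5 = (2*b*Y² + Y*b) - 5 = (Y*b + 2*b*Y²) - 5 = -5 + Y*b + 2*b*Y²)
z(x) = 2 - 4*x (z(x) = -4*x + 2 = 2 - 4*x)
z(-5)*s(4, -4) = (2 - 4*(-5))*(-5 + 4*(-4) + 2*(-4)*4²) = (2 + 20)*(-5 - 16 + 2*(-4)*16) = 22*(-5 - 16 - 128) = 22*(-149) = -3278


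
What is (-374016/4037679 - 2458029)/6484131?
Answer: -3308244149569/8726946523983 ≈ -0.37908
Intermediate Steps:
(-374016/4037679 - 2458029)/6484131 = (-374016*1/4037679 - 2458029)*(1/6484131) = (-124672/1345893 - 2458029)*(1/6484131) = -3308244149569/1345893*1/6484131 = -3308244149569/8726946523983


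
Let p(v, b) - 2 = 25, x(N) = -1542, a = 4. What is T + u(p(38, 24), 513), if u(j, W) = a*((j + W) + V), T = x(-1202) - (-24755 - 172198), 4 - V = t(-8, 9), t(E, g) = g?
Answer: 197551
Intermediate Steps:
p(v, b) = 27 (p(v, b) = 2 + 25 = 27)
V = -5 (V = 4 - 1*9 = 4 - 9 = -5)
T = 195411 (T = -1542 - (-24755 - 172198) = -1542 - 1*(-196953) = -1542 + 196953 = 195411)
u(j, W) = -20 + 4*W + 4*j (u(j, W) = 4*((j + W) - 5) = 4*((W + j) - 5) = 4*(-5 + W + j) = -20 + 4*W + 4*j)
T + u(p(38, 24), 513) = 195411 + (-20 + 4*513 + 4*27) = 195411 + (-20 + 2052 + 108) = 195411 + 2140 = 197551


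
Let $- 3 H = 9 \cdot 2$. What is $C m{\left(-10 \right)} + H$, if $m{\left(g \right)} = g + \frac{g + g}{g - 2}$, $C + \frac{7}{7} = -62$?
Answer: $519$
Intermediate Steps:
$C = -63$ ($C = -1 - 62 = -63$)
$H = -6$ ($H = - \frac{9 \cdot 2}{3} = \left(- \frac{1}{3}\right) 18 = -6$)
$m{\left(g \right)} = g + \frac{2 g}{-2 + g}$
$C m{\left(-10 \right)} + H = - 63 \frac{\left(-10\right)^{2}}{-2 - 10} - 6 = - 63 \frac{100}{-12} - 6 = - 63 \cdot 100 \left(- \frac{1}{12}\right) - 6 = \left(-63\right) \left(- \frac{25}{3}\right) - 6 = 525 - 6 = 519$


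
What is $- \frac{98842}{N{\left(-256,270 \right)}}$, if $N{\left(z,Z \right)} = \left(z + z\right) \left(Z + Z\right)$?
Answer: $\frac{49421}{138240} \approx 0.3575$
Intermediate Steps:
$N{\left(z,Z \right)} = 4 Z z$ ($N{\left(z,Z \right)} = 2 z 2 Z = 4 Z z$)
$- \frac{98842}{N{\left(-256,270 \right)}} = - \frac{98842}{4 \cdot 270 \left(-256\right)} = - \frac{98842}{-276480} = \left(-98842\right) \left(- \frac{1}{276480}\right) = \frac{49421}{138240}$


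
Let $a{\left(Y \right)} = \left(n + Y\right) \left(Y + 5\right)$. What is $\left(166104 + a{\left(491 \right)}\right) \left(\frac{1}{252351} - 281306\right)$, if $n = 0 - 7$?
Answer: $- \frac{28832993223298040}{252351} \approx -1.1426 \cdot 10^{11}$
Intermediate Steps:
$n = -7$ ($n = 0 - 7 = -7$)
$a{\left(Y \right)} = \left(-7 + Y\right) \left(5 + Y\right)$ ($a{\left(Y \right)} = \left(-7 + Y\right) \left(Y + 5\right) = \left(-7 + Y\right) \left(5 + Y\right)$)
$\left(166104 + a{\left(491 \right)}\right) \left(\frac{1}{252351} - 281306\right) = \left(166104 - \left(1017 - 241081\right)\right) \left(\frac{1}{252351} - 281306\right) = \left(166104 - -240064\right) \left(\frac{1}{252351} - 281306\right) = \left(166104 + 240064\right) \left(- \frac{70987850405}{252351}\right) = 406168 \left(- \frac{70987850405}{252351}\right) = - \frac{28832993223298040}{252351}$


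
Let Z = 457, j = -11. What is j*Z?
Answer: -5027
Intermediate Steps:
j*Z = -11*457 = -5027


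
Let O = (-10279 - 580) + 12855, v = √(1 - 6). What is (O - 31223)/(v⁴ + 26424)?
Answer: -29227/26449 ≈ -1.1050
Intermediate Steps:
v = I*√5 (v = √(-5) = I*√5 ≈ 2.2361*I)
O = 1996 (O = -10859 + 12855 = 1996)
(O - 31223)/(v⁴ + 26424) = (1996 - 31223)/((I*√5)⁴ + 26424) = -29227/(25 + 26424) = -29227/26449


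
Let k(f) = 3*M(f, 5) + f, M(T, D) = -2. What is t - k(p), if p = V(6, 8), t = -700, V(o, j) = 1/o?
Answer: -4165/6 ≈ -694.17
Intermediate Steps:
p = ⅙ (p = 1/6 = ⅙ ≈ 0.16667)
k(f) = -6 + f (k(f) = 3*(-2) + f = -6 + f)
t - k(p) = -700 - (-6 + ⅙) = -700 - 1*(-35/6) = -700 + 35/6 = -4165/6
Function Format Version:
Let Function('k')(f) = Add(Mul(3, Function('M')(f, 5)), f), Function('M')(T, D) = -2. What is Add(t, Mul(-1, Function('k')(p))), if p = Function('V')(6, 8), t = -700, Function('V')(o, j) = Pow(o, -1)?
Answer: Rational(-4165, 6) ≈ -694.17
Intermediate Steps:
p = Rational(1, 6) (p = Pow(6, -1) = Rational(1, 6) ≈ 0.16667)
Function('k')(f) = Add(-6, f) (Function('k')(f) = Add(Mul(3, -2), f) = Add(-6, f))
Add(t, Mul(-1, Function('k')(p))) = Add(-700, Mul(-1, Add(-6, Rational(1, 6)))) = Add(-700, Mul(-1, Rational(-35, 6))) = Add(-700, Rational(35, 6)) = Rational(-4165, 6)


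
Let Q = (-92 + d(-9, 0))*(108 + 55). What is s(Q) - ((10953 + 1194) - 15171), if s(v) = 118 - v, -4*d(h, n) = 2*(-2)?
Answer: 17975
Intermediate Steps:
d(h, n) = 1 (d(h, n) = -(-2)/2 = -1/4*(-4) = 1)
Q = -14833 (Q = (-92 + 1)*(108 + 55) = -91*163 = -14833)
s(Q) - ((10953 + 1194) - 15171) = (118 - 1*(-14833)) - ((10953 + 1194) - 15171) = (118 + 14833) - (12147 - 15171) = 14951 - 1*(-3024) = 14951 + 3024 = 17975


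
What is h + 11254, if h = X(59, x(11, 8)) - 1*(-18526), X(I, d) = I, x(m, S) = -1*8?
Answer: 29839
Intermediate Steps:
x(m, S) = -8
h = 18585 (h = 59 - 1*(-18526) = 59 + 18526 = 18585)
h + 11254 = 18585 + 11254 = 29839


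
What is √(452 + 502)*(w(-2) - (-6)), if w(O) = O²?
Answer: 30*√106 ≈ 308.87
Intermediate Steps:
√(452 + 502)*(w(-2) - (-6)) = √(452 + 502)*((-2)² - (-6)) = √954*(4 - 1*(-6)) = (3*√106)*(4 + 6) = (3*√106)*10 = 30*√106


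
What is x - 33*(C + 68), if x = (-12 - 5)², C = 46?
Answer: -3473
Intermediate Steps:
x = 289 (x = (-17)² = 289)
x - 33*(C + 68) = 289 - 33*(46 + 68) = 289 - 33*114 = 289 - 1*3762 = 289 - 3762 = -3473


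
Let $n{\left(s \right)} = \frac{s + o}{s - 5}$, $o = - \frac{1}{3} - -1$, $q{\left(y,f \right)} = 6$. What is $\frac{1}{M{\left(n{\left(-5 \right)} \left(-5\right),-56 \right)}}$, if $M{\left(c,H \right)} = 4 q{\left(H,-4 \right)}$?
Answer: $\frac{1}{24} \approx 0.041667$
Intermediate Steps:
$o = \frac{2}{3}$ ($o = \left(-1\right) \frac{1}{3} + 1 = - \frac{1}{3} + 1 = \frac{2}{3} \approx 0.66667$)
$n{\left(s \right)} = \frac{\frac{2}{3} + s}{-5 + s}$ ($n{\left(s \right)} = \frac{s + \frac{2}{3}}{s - 5} = \frac{\frac{2}{3} + s}{-5 + s}$)
$M{\left(c,H \right)} = 24$ ($M{\left(c,H \right)} = 4 \cdot 6 = 24$)
$\frac{1}{M{\left(n{\left(-5 \right)} \left(-5\right),-56 \right)}} = \frac{1}{24}$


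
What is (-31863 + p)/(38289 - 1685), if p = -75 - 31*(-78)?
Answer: -7380/9151 ≈ -0.80647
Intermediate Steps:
p = 2343 (p = -75 + 2418 = 2343)
(-31863 + p)/(38289 - 1685) = (-31863 + 2343)/(38289 - 1685) = -29520/36604 = -29520*1/36604 = -7380/9151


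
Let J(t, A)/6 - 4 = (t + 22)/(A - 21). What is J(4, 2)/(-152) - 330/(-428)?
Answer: 25770/38627 ≈ 0.66715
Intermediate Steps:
J(t, A) = 24 + 6*(22 + t)/(-21 + A) (J(t, A) = 24 + 6*((t + 22)/(A - 21)) = 24 + 6*((22 + t)/(-21 + A)) = 24 + 6*(22 + t)/(-21 + A))
J(4, 2)/(-152) - 330/(-428) = (6*(-62 + 4 + 4*2)/(-21 + 2))/(-152) - 330/(-428) = (6*(-62 + 4 + 8)/(-19))*(-1/152) - 330*(-1/428) = (6*(-1/19)*(-50))*(-1/152) + 165/214 = (300/19)*(-1/152) + 165/214 = -75/722 + 165/214 = 25770/38627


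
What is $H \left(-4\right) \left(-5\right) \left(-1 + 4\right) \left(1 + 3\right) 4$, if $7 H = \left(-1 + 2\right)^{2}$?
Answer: $\frac{960}{7} \approx 137.14$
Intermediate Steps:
$H = \frac{1}{7}$ ($H = \frac{\left(-1 + 2\right)^{2}}{7} = \frac{1^{2}}{7} = \frac{1}{7} \cdot 1 = \frac{1}{7} \approx 0.14286$)
$H \left(-4\right) \left(-5\right) \left(-1 + 4\right) \left(1 + 3\right) 4 = \frac{\left(-4\right) \left(-5\right) \left(-1 + 4\right) \left(1 + 3\right) 4}{7} = \frac{20 \cdot 3 \cdot 4 \cdot 4}{7} = \frac{20 \cdot 12 \cdot 4}{7} = \frac{240 \cdot 4}{7} = \frac{1}{7} \cdot 960 = \frac{960}{7}$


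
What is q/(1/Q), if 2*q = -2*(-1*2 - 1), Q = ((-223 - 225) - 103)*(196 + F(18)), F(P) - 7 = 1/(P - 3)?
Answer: -1678346/5 ≈ -3.3567e+5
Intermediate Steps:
F(P) = 7 + 1/(-3 + P) (F(P) = 7 + 1/(P - 3) = 7 + 1/(-3 + P))
Q = -1678346/15 (Q = ((-223 - 225) - 103)*(196 + (-20 + 7*18)/(-3 + 18)) = (-448 - 103)*(196 + (-20 + 126)/15) = -551*(196 + (1/15)*106) = -551*(196 + 106/15) = -551*3046/15 = -1678346/15 ≈ -1.1189e+5)
q = 3 (q = (-2*(-1*2 - 1))/2 = (-2*(-2 - 1))/2 = (-2*(-3))/2 = (½)*6 = 3)
q/(1/Q) = 3/(1/(-1678346/15)) = 3/(-15/1678346) = 3*(-1678346/15) = -1678346/5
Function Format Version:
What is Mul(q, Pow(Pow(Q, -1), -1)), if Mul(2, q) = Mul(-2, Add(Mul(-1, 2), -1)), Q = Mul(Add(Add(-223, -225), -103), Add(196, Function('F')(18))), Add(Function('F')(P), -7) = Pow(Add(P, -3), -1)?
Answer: Rational(-1678346, 5) ≈ -3.3567e+5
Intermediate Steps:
Function('F')(P) = Add(7, Pow(Add(-3, P), -1)) (Function('F')(P) = Add(7, Pow(Add(P, -3), -1)) = Add(7, Pow(Add(-3, P), -1)))
Q = Rational(-1678346, 15) (Q = Mul(Add(Add(-223, -225), -103), Add(196, Mul(Pow(Add(-3, 18), -1), Add(-20, Mul(7, 18))))) = Mul(Add(-448, -103), Add(196, Mul(Pow(15, -1), Add(-20, 126)))) = Mul(-551, Add(196, Mul(Rational(1, 15), 106))) = Mul(-551, Add(196, Rational(106, 15))) = Mul(-551, Rational(3046, 15)) = Rational(-1678346, 15) ≈ -1.1189e+5)
q = 3 (q = Mul(Rational(1, 2), Mul(-2, Add(Mul(-1, 2), -1))) = Mul(Rational(1, 2), Mul(-2, Add(-2, -1))) = Mul(Rational(1, 2), Mul(-2, -3)) = Mul(Rational(1, 2), 6) = 3)
Mul(q, Pow(Pow(Q, -1), -1)) = Mul(3, Pow(Pow(Rational(-1678346, 15), -1), -1)) = Mul(3, Pow(Rational(-15, 1678346), -1)) = Mul(3, Rational(-1678346, 15)) = Rational(-1678346, 5)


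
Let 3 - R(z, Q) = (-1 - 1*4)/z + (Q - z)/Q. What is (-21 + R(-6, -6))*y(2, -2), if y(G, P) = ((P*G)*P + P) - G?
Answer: -226/3 ≈ -75.333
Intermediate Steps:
R(z, Q) = 3 + 5/z - (Q - z)/Q (R(z, Q) = 3 - ((-1 - 1*4)/z + (Q - z)/Q) = 3 - ((-1 - 4)/z + (Q - z)/Q) = 3 - (-5/z + (Q - z)/Q) = 3 + (5/z - (Q - z)/Q) = 3 + 5/z - (Q - z)/Q)
y(G, P) = P - G + G*P² (y(G, P) = ((G*P)*P + P) - G = (G*P² + P) - G = (P + G*P²) - G = P - G + G*P²)
(-21 + R(-6, -6))*y(2, -2) = (-21 + (2 + 5/(-6) - 6/(-6)))*(-2 - 1*2 + 2*(-2)²) = (-21 + (2 + 5*(-⅙) - 6*(-⅙)))*(-2 - 2 + 2*4) = (-21 + (2 - ⅚ + 1))*(-2 - 2 + 8) = (-21 + 13/6)*4 = -113/6*4 = -226/3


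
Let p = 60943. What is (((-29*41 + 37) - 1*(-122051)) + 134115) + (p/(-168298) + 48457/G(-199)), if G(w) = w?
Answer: 8532583544385/33491302 ≈ 2.5477e+5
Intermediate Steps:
(((-29*41 + 37) - 1*(-122051)) + 134115) + (p/(-168298) + 48457/G(-199)) = (((-29*41 + 37) - 1*(-122051)) + 134115) + (60943/(-168298) + 48457/(-199)) = (((-1189 + 37) + 122051) + 134115) + (60943*(-1/168298) + 48457*(-1/199)) = ((-1152 + 122051) + 134115) + (-60943/168298 - 48457/199) = (120899 + 134115) - 8167343843/33491302 = 255014 - 8167343843/33491302 = 8532583544385/33491302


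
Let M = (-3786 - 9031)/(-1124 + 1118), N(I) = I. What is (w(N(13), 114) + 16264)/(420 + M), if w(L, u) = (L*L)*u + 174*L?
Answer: 226752/15337 ≈ 14.785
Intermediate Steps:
w(L, u) = 174*L + u*L**2 (w(L, u) = L**2*u + 174*L = u*L**2 + 174*L = 174*L + u*L**2)
M = 12817/6 (M = -12817/(-6) = -12817*(-1/6) = 12817/6 ≈ 2136.2)
(w(N(13), 114) + 16264)/(420 + M) = (13*(174 + 13*114) + 16264)/(420 + 12817/6) = (13*(174 + 1482) + 16264)/(15337/6) = (13*1656 + 16264)*(6/15337) = (21528 + 16264)*(6/15337) = 37792*(6/15337) = 226752/15337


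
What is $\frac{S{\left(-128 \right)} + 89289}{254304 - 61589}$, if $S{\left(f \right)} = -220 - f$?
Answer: $\frac{89197}{192715} \approx 0.46284$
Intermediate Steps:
$\frac{S{\left(-128 \right)} + 89289}{254304 - 61589} = \frac{\left(-220 - -128\right) + 89289}{254304 - 61589} = \frac{\left(-220 + 128\right) + 89289}{192715} = \left(-92 + 89289\right) \frac{1}{192715} = 89197 \cdot \frac{1}{192715} = \frac{89197}{192715}$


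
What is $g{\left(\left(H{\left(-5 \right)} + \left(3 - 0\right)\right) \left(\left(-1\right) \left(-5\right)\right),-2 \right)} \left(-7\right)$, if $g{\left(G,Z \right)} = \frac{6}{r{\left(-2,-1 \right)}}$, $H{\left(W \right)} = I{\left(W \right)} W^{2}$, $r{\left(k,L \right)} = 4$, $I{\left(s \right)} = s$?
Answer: $- \frac{21}{2} \approx -10.5$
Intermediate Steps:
$H{\left(W \right)} = W^{3}$ ($H{\left(W \right)} = W W^{2} = W^{3}$)
$g{\left(G,Z \right)} = \frac{3}{2}$ ($g{\left(G,Z \right)} = \frac{6}{4} = 6 \cdot \frac{1}{4} = \frac{3}{2}$)
$g{\left(\left(H{\left(-5 \right)} + \left(3 - 0\right)\right) \left(\left(-1\right) \left(-5\right)\right),-2 \right)} \left(-7\right) = \frac{3}{2} \left(-7\right) = - \frac{21}{2}$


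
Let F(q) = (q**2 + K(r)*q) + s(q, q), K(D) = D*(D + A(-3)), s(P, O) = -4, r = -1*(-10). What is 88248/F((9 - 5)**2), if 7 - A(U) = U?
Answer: 22062/863 ≈ 25.564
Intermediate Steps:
A(U) = 7 - U
r = 10
K(D) = D*(10 + D) (K(D) = D*(D + (7 - 1*(-3))) = D*(D + (7 + 3)) = D*(D + 10) = D*(10 + D))
F(q) = -4 + q**2 + 200*q (F(q) = (q**2 + (10*(10 + 10))*q) - 4 = (q**2 + (10*20)*q) - 4 = (q**2 + 200*q) - 4 = -4 + q**2 + 200*q)
88248/F((9 - 5)**2) = 88248/(-4 + ((9 - 5)**2)**2 + 200*(9 - 5)**2) = 88248/(-4 + (4**2)**2 + 200*4**2) = 88248/(-4 + 16**2 + 200*16) = 88248/(-4 + 256 + 3200) = 88248/3452 = 88248*(1/3452) = 22062/863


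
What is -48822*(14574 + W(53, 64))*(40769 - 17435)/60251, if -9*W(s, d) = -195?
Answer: -16627566613092/60251 ≈ -2.7597e+8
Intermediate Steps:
W(s, d) = 65/3 (W(s, d) = -1/9*(-195) = 65/3)
-48822*(14574 + W(53, 64))*(40769 - 17435)/60251 = -48822*(14574 + 65/3)*(40769 - 17435)/60251 = -48822/(60251/(((43787/3)*23334))) = -48822/(60251/340575286) = -48822/(60251*(1/340575286)) = -48822/60251/340575286 = -48822*340575286/60251 = -16627566613092/60251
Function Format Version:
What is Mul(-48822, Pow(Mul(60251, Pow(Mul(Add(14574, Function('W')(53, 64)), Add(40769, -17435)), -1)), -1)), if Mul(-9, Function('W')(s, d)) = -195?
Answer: Rational(-16627566613092, 60251) ≈ -2.7597e+8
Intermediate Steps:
Function('W')(s, d) = Rational(65, 3) (Function('W')(s, d) = Mul(Rational(-1, 9), -195) = Rational(65, 3))
Mul(-48822, Pow(Mul(60251, Pow(Mul(Add(14574, Function('W')(53, 64)), Add(40769, -17435)), -1)), -1)) = Mul(-48822, Pow(Mul(60251, Pow(Mul(Add(14574, Rational(65, 3)), Add(40769, -17435)), -1)), -1)) = Mul(-48822, Pow(Mul(60251, Pow(Mul(Rational(43787, 3), 23334), -1)), -1)) = Mul(-48822, Pow(Mul(60251, Pow(340575286, -1)), -1)) = Mul(-48822, Pow(Mul(60251, Rational(1, 340575286)), -1)) = Mul(-48822, Pow(Rational(60251, 340575286), -1)) = Mul(-48822, Rational(340575286, 60251)) = Rational(-16627566613092, 60251)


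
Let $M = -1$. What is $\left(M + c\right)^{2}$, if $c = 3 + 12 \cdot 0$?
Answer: $4$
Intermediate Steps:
$c = 3$ ($c = 3 + 0 = 3$)
$\left(M + c\right)^{2} = \left(-1 + 3\right)^{2} = 2^{2} = 4$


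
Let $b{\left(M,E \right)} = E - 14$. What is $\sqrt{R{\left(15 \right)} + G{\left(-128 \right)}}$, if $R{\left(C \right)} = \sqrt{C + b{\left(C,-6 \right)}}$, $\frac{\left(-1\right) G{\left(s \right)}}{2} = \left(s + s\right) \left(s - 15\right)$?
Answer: $\sqrt{-73216 + i \sqrt{5}} \approx 0.004 + 270.58 i$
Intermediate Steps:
$G{\left(s \right)} = - 4 s \left(-15 + s\right)$ ($G{\left(s \right)} = - 2 \left(s + s\right) \left(s - 15\right) = - 2 \cdot 2 s \left(-15 + s\right) = - 4 s \left(-15 + s\right)$)
$b{\left(M,E \right)} = -14 + E$
$R{\left(C \right)} = \sqrt{-20 + C}$ ($R{\left(C \right)} = \sqrt{C - 20} = \sqrt{-20 + C}$)
$\sqrt{R{\left(15 \right)} + G{\left(-128 \right)}} = \sqrt{\sqrt{-20 + 15} + 4 \left(-128\right) \left(15 - -128\right)} = \sqrt{\sqrt{-5} + 4 \left(-128\right) \left(15 + 128\right)} = \sqrt{i \sqrt{5} + 4 \left(-128\right) 143} = \sqrt{i \sqrt{5} - 73216} = \sqrt{-73216 + i \sqrt{5}}$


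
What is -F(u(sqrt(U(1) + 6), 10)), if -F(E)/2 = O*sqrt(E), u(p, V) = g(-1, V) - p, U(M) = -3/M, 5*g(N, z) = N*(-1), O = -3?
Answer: -6*sqrt(5 - 25*sqrt(3))/5 ≈ -7.4266*I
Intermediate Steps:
g(N, z) = -N/5 (g(N, z) = (N*(-1))/5 = (-N)/5 = -N/5)
u(p, V) = 1/5 - p (u(p, V) = -1/5*(-1) - p = 1/5 - p)
F(E) = 6*sqrt(E) (F(E) = -(-6)*sqrt(E) = 6*sqrt(E))
-F(u(sqrt(U(1) + 6), 10)) = -6*sqrt(1/5 - sqrt(-3/1 + 6)) = -6*sqrt(1/5 - sqrt(-3*1 + 6)) = -6*sqrt(1/5 - sqrt(-3 + 6)) = -6*sqrt(1/5 - sqrt(3))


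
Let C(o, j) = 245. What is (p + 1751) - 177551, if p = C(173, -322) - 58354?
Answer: -233909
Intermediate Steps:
p = -58109 (p = 245 - 58354 = -58109)
(p + 1751) - 177551 = (-58109 + 1751) - 177551 = -56358 - 177551 = -233909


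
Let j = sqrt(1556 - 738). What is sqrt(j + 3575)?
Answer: sqrt(3575 + sqrt(818)) ≈ 60.030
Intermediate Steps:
j = sqrt(818) ≈ 28.601
sqrt(j + 3575) = sqrt(sqrt(818) + 3575) = sqrt(3575 + sqrt(818))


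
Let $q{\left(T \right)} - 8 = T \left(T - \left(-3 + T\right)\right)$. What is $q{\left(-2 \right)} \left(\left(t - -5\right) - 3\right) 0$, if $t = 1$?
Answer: $0$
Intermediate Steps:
$q{\left(T \right)} = 8 + 3 T$ ($q{\left(T \right)} = 8 + T \left(T - \left(-3 + T\right)\right) = 8 + T 3 = 8 + 3 T$)
$q{\left(-2 \right)} \left(\left(t - -5\right) - 3\right) 0 = \left(8 + 3 \left(-2\right)\right) \left(\left(1 - -5\right) - 3\right) 0 = \left(8 - 6\right) \left(\left(1 + 5\right) - 3\right) 0 = 2 \left(6 - 3\right) 0 = 2 \cdot 3 \cdot 0 = 6 \cdot 0 = 0$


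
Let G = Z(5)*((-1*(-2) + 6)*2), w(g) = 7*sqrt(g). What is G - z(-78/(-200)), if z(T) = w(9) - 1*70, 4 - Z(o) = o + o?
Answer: -47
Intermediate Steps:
Z(o) = 4 - 2*o (Z(o) = 4 - (o + o) = 4 - 2*o)
z(T) = -49 (z(T) = 7*sqrt(9) - 1*70 = 7*3 - 70 = 21 - 70 = -49)
G = -96 (G = (4 - 2*5)*((-1*(-2) + 6)*2) = (4 - 10)*((2 + 6)*2) = -48*2 = -6*16 = -96)
G - z(-78/(-200)) = -96 - 1*(-49) = -96 + 49 = -47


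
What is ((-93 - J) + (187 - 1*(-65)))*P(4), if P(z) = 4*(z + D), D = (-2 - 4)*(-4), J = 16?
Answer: 16016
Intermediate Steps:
D = 24 (D = -6*(-4) = 24)
P(z) = 96 + 4*z (P(z) = 4*(z + 24) = 4*(24 + z) = 96 + 4*z)
((-93 - J) + (187 - 1*(-65)))*P(4) = ((-93 - 1*16) + (187 - 1*(-65)))*(96 + 4*4) = ((-93 - 16) + (187 + 65))*(96 + 16) = (-109 + 252)*112 = 143*112 = 16016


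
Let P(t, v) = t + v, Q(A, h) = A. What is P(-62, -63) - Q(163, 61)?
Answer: -288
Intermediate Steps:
P(-62, -63) - Q(163, 61) = (-62 - 63) - 1*163 = -125 - 163 = -288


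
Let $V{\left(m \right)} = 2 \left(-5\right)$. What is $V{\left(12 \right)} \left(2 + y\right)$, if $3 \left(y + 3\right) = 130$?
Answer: $- \frac{1270}{3} \approx -423.33$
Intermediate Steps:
$y = \frac{121}{3}$ ($y = -3 + \frac{1}{3} \cdot 130 = -3 + \frac{130}{3} = \frac{121}{3} \approx 40.333$)
$V{\left(m \right)} = -10$
$V{\left(12 \right)} \left(2 + y\right) = - 10 \left(2 + \frac{121}{3}\right) = \left(-10\right) \frac{127}{3} = - \frac{1270}{3}$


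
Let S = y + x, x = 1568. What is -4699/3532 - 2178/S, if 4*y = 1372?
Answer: -5557495/2249884 ≈ -2.4701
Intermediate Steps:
y = 343 (y = (¼)*1372 = 343)
S = 1911 (S = 343 + 1568 = 1911)
-4699/3532 - 2178/S = -4699/3532 - 2178/1911 = -4699*1/3532 - 2178*1/1911 = -4699/3532 - 726/637 = -5557495/2249884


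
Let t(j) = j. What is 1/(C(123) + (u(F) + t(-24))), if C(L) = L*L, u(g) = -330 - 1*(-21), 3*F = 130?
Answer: 1/14796 ≈ 6.7586e-5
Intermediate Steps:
F = 130/3 (F = (⅓)*130 = 130/3 ≈ 43.333)
u(g) = -309 (u(g) = -330 + 21 = -309)
C(L) = L²
1/(C(123) + (u(F) + t(-24))) = 1/(123² + (-309 - 24)) = 1/(15129 - 333) = 1/14796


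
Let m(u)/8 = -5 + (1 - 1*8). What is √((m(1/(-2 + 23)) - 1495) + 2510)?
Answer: √919 ≈ 30.315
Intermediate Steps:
m(u) = -96 (m(u) = 8*(-5 + (1 - 1*8)) = 8*(-5 + (1 - 8)) = 8*(-5 - 7) = 8*(-12) = -96)
√((m(1/(-2 + 23)) - 1495) + 2510) = √((-96 - 1495) + 2510) = √(-1591 + 2510) = √919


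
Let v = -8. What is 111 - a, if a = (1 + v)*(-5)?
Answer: 76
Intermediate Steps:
a = 35 (a = (1 - 8)*(-5) = -7*(-5) = 35)
111 - a = 111 - 1*35 = 111 - 35 = 76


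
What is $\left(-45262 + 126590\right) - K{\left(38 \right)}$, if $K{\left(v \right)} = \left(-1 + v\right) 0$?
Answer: $81328$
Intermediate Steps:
$K{\left(v \right)} = 0$
$\left(-45262 + 126590\right) - K{\left(38 \right)} = \left(-45262 + 126590\right) - 0 = 81328 + 0 = 81328$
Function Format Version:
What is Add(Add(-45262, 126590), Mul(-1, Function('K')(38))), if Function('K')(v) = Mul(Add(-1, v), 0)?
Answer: 81328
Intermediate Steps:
Function('K')(v) = 0
Add(Add(-45262, 126590), Mul(-1, Function('K')(38))) = Add(Add(-45262, 126590), Mul(-1, 0)) = Add(81328, 0) = 81328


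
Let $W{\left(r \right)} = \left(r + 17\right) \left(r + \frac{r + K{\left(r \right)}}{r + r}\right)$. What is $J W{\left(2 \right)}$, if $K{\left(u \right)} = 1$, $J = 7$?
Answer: $\frac{1463}{4} \approx 365.75$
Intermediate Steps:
$W{\left(r \right)} = \left(17 + r\right) \left(r + \frac{1 + r}{2 r}\right)$ ($W{\left(r \right)} = \left(r + 17\right) \left(r + \frac{r + 1}{r + r}\right) = \left(17 + r\right) \left(r + \frac{1 + r}{2 r}\right)$)
$J W{\left(2 \right)} = 7 \left(9 + 2^{2} + \frac{17}{2 \cdot 2} + \frac{35}{2} \cdot 2\right) = 7 \left(9 + 4 + \frac{17}{2} \cdot \frac{1}{2} + 35\right) = 7 \left(9 + 4 + \frac{17}{4} + 35\right) = 7 \cdot \frac{209}{4} = \frac{1463}{4}$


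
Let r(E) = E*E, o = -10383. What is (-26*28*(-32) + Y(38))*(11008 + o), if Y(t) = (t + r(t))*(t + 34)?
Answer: 81250000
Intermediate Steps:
r(E) = E**2
Y(t) = (34 + t)*(t + t**2) (Y(t) = (t + t**2)*(t + 34) = (t + t**2)*(34 + t) = (34 + t)*(t + t**2))
(-26*28*(-32) + Y(38))*(11008 + o) = (-26*28*(-32) + 38*(34 + 38**2 + 35*38))*(11008 - 10383) = (-728*(-32) + 38*(34 + 1444 + 1330))*625 = (23296 + 38*2808)*625 = (23296 + 106704)*625 = 130000*625 = 81250000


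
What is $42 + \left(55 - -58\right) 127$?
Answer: $14393$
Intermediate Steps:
$42 + \left(55 - -58\right) 127 = 42 + \left(55 + 58\right) 127 = 42 + 113 \cdot 127 = 42 + 14351 = 14393$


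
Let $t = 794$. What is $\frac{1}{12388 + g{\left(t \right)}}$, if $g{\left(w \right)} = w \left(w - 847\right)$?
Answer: $- \frac{1}{29694} \approx -3.3677 \cdot 10^{-5}$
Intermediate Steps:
$g{\left(w \right)} = w \left(-847 + w\right)$
$\frac{1}{12388 + g{\left(t \right)}} = \frac{1}{12388 + 794 \left(-847 + 794\right)} = \frac{1}{12388 + 794 \left(-53\right)} = \frac{1}{12388 - 42082} = \frac{1}{-29694} = - \frac{1}{29694}$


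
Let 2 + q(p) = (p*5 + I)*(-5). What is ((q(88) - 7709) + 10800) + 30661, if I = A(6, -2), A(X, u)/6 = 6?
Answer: 31370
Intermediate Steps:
A(X, u) = 36 (A(X, u) = 6*6 = 36)
I = 36
q(p) = -182 - 25*p (q(p) = -2 + (p*5 + 36)*(-5) = -2 + (5*p + 36)*(-5) = -2 + (36 + 5*p)*(-5) = -2 + (-180 - 25*p) = -182 - 25*p)
((q(88) - 7709) + 10800) + 30661 = (((-182 - 25*88) - 7709) + 10800) + 30661 = (((-182 - 2200) - 7709) + 10800) + 30661 = ((-2382 - 7709) + 10800) + 30661 = (-10091 + 10800) + 30661 = 709 + 30661 = 31370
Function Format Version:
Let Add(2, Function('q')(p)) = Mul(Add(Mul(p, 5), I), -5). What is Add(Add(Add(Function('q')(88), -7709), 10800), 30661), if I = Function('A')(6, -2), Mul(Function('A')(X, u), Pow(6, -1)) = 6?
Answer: 31370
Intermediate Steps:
Function('A')(X, u) = 36 (Function('A')(X, u) = Mul(6, 6) = 36)
I = 36
Function('q')(p) = Add(-182, Mul(-25, p)) (Function('q')(p) = Add(-2, Mul(Add(Mul(p, 5), 36), -5)) = Add(-2, Mul(Add(Mul(5, p), 36), -5)) = Add(-2, Mul(Add(36, Mul(5, p)), -5)) = Add(-2, Add(-180, Mul(-25, p))) = Add(-182, Mul(-25, p)))
Add(Add(Add(Function('q')(88), -7709), 10800), 30661) = Add(Add(Add(Add(-182, Mul(-25, 88)), -7709), 10800), 30661) = Add(Add(Add(Add(-182, -2200), -7709), 10800), 30661) = Add(Add(Add(-2382, -7709), 10800), 30661) = Add(Add(-10091, 10800), 30661) = Add(709, 30661) = 31370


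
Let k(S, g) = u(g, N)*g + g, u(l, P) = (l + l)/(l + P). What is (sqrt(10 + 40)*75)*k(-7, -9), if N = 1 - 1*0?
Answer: -43875*sqrt(2)/4 ≈ -15512.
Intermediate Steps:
N = 1 (N = 1 + 0 = 1)
u(l, P) = 2*l/(P + l) (u(l, P) = (2*l)/(P + l) = 2*l/(P + l))
k(S, g) = g + 2*g**2/(1 + g) (k(S, g) = (2*g/(1 + g))*g + g = 2*g**2/(1 + g) + g = g + 2*g**2/(1 + g))
(sqrt(10 + 40)*75)*k(-7, -9) = (sqrt(10 + 40)*75)*(-9*(1 + 3*(-9))/(1 - 9)) = (sqrt(50)*75)*(-9*(1 - 27)/(-8)) = ((5*sqrt(2))*75)*(-9*(-1/8)*(-26)) = (375*sqrt(2))*(-117/4) = -43875*sqrt(2)/4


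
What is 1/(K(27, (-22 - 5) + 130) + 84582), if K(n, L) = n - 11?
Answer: 1/84598 ≈ 1.1821e-5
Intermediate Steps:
K(n, L) = -11 + n
1/(K(27, (-22 - 5) + 130) + 84582) = 1/((-11 + 27) + 84582) = 1/(16 + 84582) = 1/84598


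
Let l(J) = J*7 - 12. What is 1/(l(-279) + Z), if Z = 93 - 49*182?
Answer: -1/10790 ≈ -9.2678e-5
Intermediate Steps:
Z = -8825 (Z = 93 - 8918 = -8825)
l(J) = -12 + 7*J (l(J) = 7*J - 12 = -12 + 7*J)
1/(l(-279) + Z) = 1/((-12 + 7*(-279)) - 8825) = 1/((-12 - 1953) - 8825) = 1/(-1965 - 8825) = 1/(-10790) = -1/10790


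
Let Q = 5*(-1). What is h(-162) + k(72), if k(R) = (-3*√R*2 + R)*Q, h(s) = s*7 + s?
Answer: -1656 + 180*√2 ≈ -1401.4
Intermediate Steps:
Q = -5
h(s) = 8*s (h(s) = 7*s + s = 8*s)
k(R) = -5*R + 30*√R (k(R) = (-3*√R*2 + R)*(-5) = (-6*√R + R)*(-5) = (R - 6*√R)*(-5) = -5*R + 30*√R)
h(-162) + k(72) = 8*(-162) + (-5*72 + 30*√72) = -1296 + (-360 + 30*(6*√2)) = -1296 + (-360 + 180*√2) = -1656 + 180*√2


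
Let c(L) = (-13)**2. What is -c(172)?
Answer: -169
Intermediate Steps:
c(L) = 169
-c(172) = -1*169 = -169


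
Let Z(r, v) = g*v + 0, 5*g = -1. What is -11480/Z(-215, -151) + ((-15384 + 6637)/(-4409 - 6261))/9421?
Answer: -5769965497203/15178832570 ≈ -380.13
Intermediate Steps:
g = -⅕ (g = (⅕)*(-1) = -⅕ ≈ -0.20000)
Z(r, v) = -v/5 (Z(r, v) = -v/5 + 0 = -v/5)
-11480/Z(-215, -151) + ((-15384 + 6637)/(-4409 - 6261))/9421 = -11480/((-⅕*(-151))) + ((-15384 + 6637)/(-4409 - 6261))/9421 = -11480/151/5 - 8747/(-10670)*(1/9421) = -11480*5/151 - 8747*(-1/10670)*(1/9421) = -57400/151 + (8747/10670)*(1/9421) = -57400/151 + 8747/100522070 = -5769965497203/15178832570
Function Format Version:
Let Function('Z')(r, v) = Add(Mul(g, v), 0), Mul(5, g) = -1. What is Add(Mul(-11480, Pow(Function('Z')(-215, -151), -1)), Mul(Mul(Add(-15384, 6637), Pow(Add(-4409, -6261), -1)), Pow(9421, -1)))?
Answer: Rational(-5769965497203, 15178832570) ≈ -380.13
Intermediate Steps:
g = Rational(-1, 5) (g = Mul(Rational(1, 5), -1) = Rational(-1, 5) ≈ -0.20000)
Function('Z')(r, v) = Mul(Rational(-1, 5), v) (Function('Z')(r, v) = Add(Mul(Rational(-1, 5), v), 0) = Mul(Rational(-1, 5), v))
Add(Mul(-11480, Pow(Function('Z')(-215, -151), -1)), Mul(Mul(Add(-15384, 6637), Pow(Add(-4409, -6261), -1)), Pow(9421, -1))) = Add(Mul(-11480, Pow(Mul(Rational(-1, 5), -151), -1)), Mul(Mul(Add(-15384, 6637), Pow(Add(-4409, -6261), -1)), Pow(9421, -1))) = Add(Mul(-11480, Pow(Rational(151, 5), -1)), Mul(Mul(-8747, Pow(-10670, -1)), Rational(1, 9421))) = Add(Mul(-11480, Rational(5, 151)), Mul(Mul(-8747, Rational(-1, 10670)), Rational(1, 9421))) = Add(Rational(-57400, 151), Mul(Rational(8747, 10670), Rational(1, 9421))) = Add(Rational(-57400, 151), Rational(8747, 100522070)) = Rational(-5769965497203, 15178832570)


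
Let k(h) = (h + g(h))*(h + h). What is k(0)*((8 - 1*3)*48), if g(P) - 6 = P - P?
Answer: 0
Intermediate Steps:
g(P) = 6 (g(P) = 6 + (P - P) = 6 + 0 = 6)
k(h) = 2*h*(6 + h) (k(h) = (h + 6)*(h + h) = (6 + h)*(2*h) = 2*h*(6 + h))
k(0)*((8 - 1*3)*48) = (2*0*(6 + 0))*((8 - 1*3)*48) = (2*0*6)*((8 - 3)*48) = 0*(5*48) = 0*240 = 0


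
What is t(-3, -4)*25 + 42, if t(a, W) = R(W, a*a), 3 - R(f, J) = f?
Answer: 217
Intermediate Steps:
R(f, J) = 3 - f
t(a, W) = 3 - W
t(-3, -4)*25 + 42 = (3 - 1*(-4))*25 + 42 = (3 + 4)*25 + 42 = 7*25 + 42 = 175 + 42 = 217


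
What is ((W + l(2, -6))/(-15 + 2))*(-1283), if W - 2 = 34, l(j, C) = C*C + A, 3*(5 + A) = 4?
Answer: 263015/39 ≈ 6744.0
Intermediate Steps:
A = -11/3 (A = -5 + (1/3)*4 = -5 + 4/3 = -11/3 ≈ -3.6667)
l(j, C) = -11/3 + C**2 (l(j, C) = C*C - 11/3 = C**2 - 11/3 = -11/3 + C**2)
W = 36 (W = 2 + 34 = 36)
((W + l(2, -6))/(-15 + 2))*(-1283) = ((36 + (-11/3 + (-6)**2))/(-15 + 2))*(-1283) = ((36 + (-11/3 + 36))/(-13))*(-1283) = ((36 + 97/3)*(-1/13))*(-1283) = ((205/3)*(-1/13))*(-1283) = -205/39*(-1283) = 263015/39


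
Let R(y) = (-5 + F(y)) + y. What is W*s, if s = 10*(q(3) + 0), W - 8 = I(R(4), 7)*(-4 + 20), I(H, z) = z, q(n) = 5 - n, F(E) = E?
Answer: 2400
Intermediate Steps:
R(y) = -5 + 2*y (R(y) = (-5 + y) + y = -5 + 2*y)
W = 120 (W = 8 + 7*(-4 + 20) = 8 + 7*16 = 8 + 112 = 120)
s = 20 (s = 10*((5 - 1*3) + 0) = 10*((5 - 3) + 0) = 10*(2 + 0) = 10*2 = 20)
W*s = 120*20 = 2400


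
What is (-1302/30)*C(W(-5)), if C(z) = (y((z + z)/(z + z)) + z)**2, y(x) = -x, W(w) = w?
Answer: -7812/5 ≈ -1562.4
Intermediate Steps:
C(z) = (-1 + z)**2 (C(z) = (-(z + z)/(z + z) + z)**2 = (-2*z/(2*z) + z)**2 = (-2*z*1/(2*z) + z)**2 = (-1*1 + z)**2 = (-1 + z)**2)
(-1302/30)*C(W(-5)) = (-1302/30)*(-1 - 5)**2 = -1302/30*(-6)**2 = -31*7/5*36 = -217/5*36 = -7812/5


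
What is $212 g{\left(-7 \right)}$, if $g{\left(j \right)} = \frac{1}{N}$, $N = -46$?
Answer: $- \frac{106}{23} \approx -4.6087$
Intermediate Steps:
$g{\left(j \right)} = - \frac{1}{46}$ ($g{\left(j \right)} = \frac{1}{-46} = - \frac{1}{46}$)
$212 g{\left(-7 \right)} = 212 \left(- \frac{1}{46}\right) = - \frac{106}{23}$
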